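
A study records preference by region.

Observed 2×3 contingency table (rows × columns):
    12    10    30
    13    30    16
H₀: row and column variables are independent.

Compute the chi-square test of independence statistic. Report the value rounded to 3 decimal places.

Row totals [52, 59], col totals [25, 40, 46], n=111
χ² = (12−11.71)²/11.71 + (10−18.74)²/18.74 + (30−21.55)²/21.55 + (13−13.29)²/13.29 + (30−21.26)²/21.26 + (16−24.45)²/24.45 = 13.9148
df = 2

test statistic = 13.915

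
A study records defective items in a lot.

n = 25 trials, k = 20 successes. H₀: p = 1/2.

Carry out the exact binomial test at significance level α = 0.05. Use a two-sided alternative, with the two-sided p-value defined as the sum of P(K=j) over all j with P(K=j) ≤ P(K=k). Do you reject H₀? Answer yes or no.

reject H₀: yes

Exact binomial: n=25, k=20, p₀=1/2=0.5000
P(X=j) = C(n,j)·p₀^j·(1−p₀)^(n−j); p = Σ P(X=j) over j with P(X=j) ≤ P(X=20)
p-value (two-sided) = 0.00408
At α=0.05: p < α → reject H₀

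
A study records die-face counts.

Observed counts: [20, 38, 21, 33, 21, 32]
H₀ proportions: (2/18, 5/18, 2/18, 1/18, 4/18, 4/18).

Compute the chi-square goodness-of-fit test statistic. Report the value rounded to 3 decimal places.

n = 165; E_i = n·p_i = [18.33, 45.83, 18.33, 9.17, 36.67, 36.67]
χ² = (20−18.33)²/18.33 + (38−45.83)²/45.83 + (21−18.33)²/18.33 + (33−9.17)²/9.17 + (21−36.67)²/36.67 + (32−36.67)²/36.67 = 71.1327
df = 5

test statistic = 71.133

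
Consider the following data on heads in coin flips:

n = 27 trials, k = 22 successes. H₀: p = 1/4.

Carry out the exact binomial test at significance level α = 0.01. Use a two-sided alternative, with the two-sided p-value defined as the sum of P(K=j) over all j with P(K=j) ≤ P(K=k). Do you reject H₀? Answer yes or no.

Exact binomial: n=27, k=22, p₀=1/4=0.2500
P(X=j) = C(n,j)·p₀^j·(1−p₀)^(n−j); p = Σ P(X=j) over j with P(X=j) ≤ P(X=22)
p-value (two-sided) = 0.00000
At α=0.01: p < α → reject H₀

reject H₀: yes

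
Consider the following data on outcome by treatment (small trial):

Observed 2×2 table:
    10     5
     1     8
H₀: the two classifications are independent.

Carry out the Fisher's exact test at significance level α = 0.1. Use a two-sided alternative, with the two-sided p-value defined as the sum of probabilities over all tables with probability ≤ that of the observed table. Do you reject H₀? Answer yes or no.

reject H₀: yes

Margins: r₁=15, r₂=9, c₁=11, c₂=13, n=24
p_obs = C(15,10)·C(9,1)/C(24,11); sum pmf over tables with pmf ≤ p_obs
p-value (two-sided) = 0.01306
At α=0.1: p < α → reject H₀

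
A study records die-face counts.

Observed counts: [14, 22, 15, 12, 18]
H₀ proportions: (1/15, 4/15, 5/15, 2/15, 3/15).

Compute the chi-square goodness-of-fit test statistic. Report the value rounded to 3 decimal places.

test statistic = 19.370

n = 81; E_i = n·p_i = [5.40, 21.60, 27.00, 10.80, 16.20]
χ² = (14−5.40)²/5.40 + (22−21.60)²/21.60 + (15−27.00)²/27.00 + (12−10.80)²/10.80 + (18−16.20)²/16.20 = 19.3704
df = 4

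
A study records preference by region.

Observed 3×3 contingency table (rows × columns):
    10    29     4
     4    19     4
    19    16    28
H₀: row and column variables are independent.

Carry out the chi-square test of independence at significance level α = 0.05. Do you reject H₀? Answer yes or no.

reject H₀: yes

Row totals [43, 27, 63], col totals [33, 64, 36], n=133
χ² = (10−10.67)²/10.67 + (29−20.69)²/20.69 + (4−11.64)²/11.64 + (4−6.70)²/6.70 + (19−12.99)²/12.99 + (4−7.31)²/7.31 + (19−15.63)²/15.63 + (16−30.32)²/30.32 + (28−17.05)²/17.05 = 28.2687
df = 4
p-value (upper-tail) = 0.00001
At α=0.05: p < α → reject H₀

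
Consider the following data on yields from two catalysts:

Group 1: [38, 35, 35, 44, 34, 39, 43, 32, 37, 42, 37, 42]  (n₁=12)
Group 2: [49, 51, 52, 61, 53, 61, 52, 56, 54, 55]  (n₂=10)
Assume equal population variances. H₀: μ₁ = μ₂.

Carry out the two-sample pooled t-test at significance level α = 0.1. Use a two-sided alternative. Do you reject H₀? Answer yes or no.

reject H₀: yes

x̄₁=38.167, s₁=3.881, n₁=12
x̄₂=54.400, s₂=4.006, n₂=10
s_p² = [11·3.881² + 9·4.006²]/20 = 15.5033
SE = √(s_p²·(1/12+1/10)) = 1.6859
t = (38.167−54.400)/1.6859 = -9.6289
df = 20
p-value (two-sided) = 0.00000
At α=0.1: p < α → reject H₀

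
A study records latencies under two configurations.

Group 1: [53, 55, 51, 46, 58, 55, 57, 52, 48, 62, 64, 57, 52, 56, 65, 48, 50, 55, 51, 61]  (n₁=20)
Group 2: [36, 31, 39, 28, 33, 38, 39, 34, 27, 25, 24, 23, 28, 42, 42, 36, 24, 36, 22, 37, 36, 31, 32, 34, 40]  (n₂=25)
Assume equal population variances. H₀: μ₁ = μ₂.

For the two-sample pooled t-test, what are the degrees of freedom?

df = n₁ + n₂ − 2 = 20 + 25 − 2 = 43

degrees of freedom = 43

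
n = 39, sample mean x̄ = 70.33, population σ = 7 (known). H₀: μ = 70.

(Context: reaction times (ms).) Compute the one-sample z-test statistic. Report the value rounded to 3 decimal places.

SE = σ/√n = 7/√39 = 1.1209
z = (x̄−μ₀)/SE = (70.33−70)/1.1209 = 0.2944

test statistic = 0.294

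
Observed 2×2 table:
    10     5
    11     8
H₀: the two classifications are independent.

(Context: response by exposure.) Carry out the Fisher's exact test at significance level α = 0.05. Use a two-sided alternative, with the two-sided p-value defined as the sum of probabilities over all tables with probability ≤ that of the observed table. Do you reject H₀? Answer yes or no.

Margins: r₁=15, r₂=19, c₁=21, c₂=13, n=34
p_obs = C(15,10)·C(19,11)/C(34,21); sum pmf over tables with pmf ≤ p_obs
p-value (two-sided) = 0.72824
At α=0.05: p ≥ α → fail to reject H₀

reject H₀: no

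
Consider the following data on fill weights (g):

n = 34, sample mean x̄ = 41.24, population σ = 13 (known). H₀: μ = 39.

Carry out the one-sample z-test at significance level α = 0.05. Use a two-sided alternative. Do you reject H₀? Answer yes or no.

reject H₀: no

SE = σ/√n = 13/√34 = 2.2295
z = (x̄−μ₀)/SE = (41.24−39)/2.2295 = 1.0047
p-value (two-sided) = 0.31503
At α=0.05: p ≥ α → fail to reject H₀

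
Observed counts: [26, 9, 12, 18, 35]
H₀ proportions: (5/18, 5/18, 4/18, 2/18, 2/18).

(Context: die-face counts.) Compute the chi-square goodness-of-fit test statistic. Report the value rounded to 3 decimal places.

n = 100; E_i = n·p_i = [27.78, 27.78, 22.22, 11.11, 11.11]
χ² = (26−27.78)²/27.78 + (9−27.78)²/27.78 + (12−22.22)²/22.22 + (18−11.11)²/11.11 + (35−11.11)²/11.11 = 73.1420
df = 4

test statistic = 73.142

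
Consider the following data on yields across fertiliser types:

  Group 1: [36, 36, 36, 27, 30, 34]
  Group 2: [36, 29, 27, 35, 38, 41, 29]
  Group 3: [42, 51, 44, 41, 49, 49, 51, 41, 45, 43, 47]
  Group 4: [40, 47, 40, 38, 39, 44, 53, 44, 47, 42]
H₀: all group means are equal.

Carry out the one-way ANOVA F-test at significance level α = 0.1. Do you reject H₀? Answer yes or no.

reject H₀: yes

Group means [33.17, 33.57, 45.73, 43.40], grand mean 40.324
SSB = Σnᵢ(x̄ᵢ−x̄)² = 1042.312; SSW = ΣΣ(x−x̄ᵢ)² = 581.129
MSB = 1042.312/3 = 347.4372; MSW = 581.129/30 = 19.3710
F = MSB/MSW = 17.9360
df = (3, 30)
p-value (upper-tail) = 0.00000
At α=0.1: p < α → reject H₀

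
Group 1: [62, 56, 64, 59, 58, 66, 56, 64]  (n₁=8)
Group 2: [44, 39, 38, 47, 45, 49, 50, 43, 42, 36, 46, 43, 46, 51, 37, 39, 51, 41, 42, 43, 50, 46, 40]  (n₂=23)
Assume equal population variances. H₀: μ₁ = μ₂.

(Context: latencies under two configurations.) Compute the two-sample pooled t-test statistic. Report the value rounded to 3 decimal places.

x̄₁=60.625, s₁=3.889, n₁=8
x̄₂=43.826, s₂=4.529, n₂=23
s_p² = [7·3.889² + 22·4.529²]/29 = 19.2131
SE = √(s_p²·(1/8+1/23)) = 1.7992
t = (60.625−43.826)/1.7992 = 9.3371
df = 29

test statistic = 9.337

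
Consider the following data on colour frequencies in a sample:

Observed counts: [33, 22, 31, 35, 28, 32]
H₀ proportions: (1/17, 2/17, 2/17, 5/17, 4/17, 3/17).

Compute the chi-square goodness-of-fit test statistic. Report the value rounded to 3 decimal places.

test statistic = 62.620

n = 181; E_i = n·p_i = [10.65, 21.29, 21.29, 53.24, 42.59, 31.94]
χ² = (33−10.65)²/10.65 + (22−21.29)²/21.29 + (31−21.29)²/21.29 + (35−53.24)²/53.24 + (28−42.59)²/42.59 + (32−31.94)²/31.94 = 62.6197
df = 5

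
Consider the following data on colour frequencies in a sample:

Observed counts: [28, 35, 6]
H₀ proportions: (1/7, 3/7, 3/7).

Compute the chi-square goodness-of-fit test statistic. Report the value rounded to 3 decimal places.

test statistic = 53.179

n = 69; E_i = n·p_i = [9.86, 29.57, 29.57]
χ² = (28−9.86)²/9.86 + (35−29.57)²/29.57 + (6−29.57)²/29.57 = 53.1787
df = 2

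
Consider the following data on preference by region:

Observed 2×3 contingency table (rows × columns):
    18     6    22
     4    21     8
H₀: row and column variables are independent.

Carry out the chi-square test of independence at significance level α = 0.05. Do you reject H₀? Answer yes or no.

Row totals [46, 33], col totals [22, 27, 30], n=79
χ² = (18−12.81)²/12.81 + (6−15.72)²/15.72 + (22−17.47)²/17.47 + (4−9.19)²/9.19 + (21−11.28)²/11.28 + (8−12.53)²/12.53 = 22.2387
df = 2
p-value (upper-tail) = 0.00001
At α=0.05: p < α → reject H₀

reject H₀: yes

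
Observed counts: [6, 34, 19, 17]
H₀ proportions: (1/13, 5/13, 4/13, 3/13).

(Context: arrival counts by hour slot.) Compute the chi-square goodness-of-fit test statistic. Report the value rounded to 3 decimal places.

test statistic = 1.621

n = 76; E_i = n·p_i = [5.85, 29.23, 23.38, 17.54]
χ² = (6−5.85)²/5.85 + (34−29.23)²/29.23 + (19−23.38)²/23.38 + (17−17.54)²/17.54 = 1.6208
df = 3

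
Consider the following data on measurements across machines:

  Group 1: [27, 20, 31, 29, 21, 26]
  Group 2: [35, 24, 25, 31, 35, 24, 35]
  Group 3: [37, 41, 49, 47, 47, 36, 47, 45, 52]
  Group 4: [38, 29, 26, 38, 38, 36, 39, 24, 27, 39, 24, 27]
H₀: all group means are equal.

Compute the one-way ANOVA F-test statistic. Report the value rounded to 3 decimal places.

test statistic = 16.667

Group means [25.67, 29.86, 44.56, 32.08], grand mean 33.794
SSB = Σnᵢ(x̄ᵢ−x̄)² = 1582.229; SSW = ΣΣ(x−x̄ᵢ)² = 949.329
MSB = 1582.229/3 = 527.4098; MSW = 949.329/30 = 31.6443
F = MSB/MSW = 16.6668
df = (3, 30)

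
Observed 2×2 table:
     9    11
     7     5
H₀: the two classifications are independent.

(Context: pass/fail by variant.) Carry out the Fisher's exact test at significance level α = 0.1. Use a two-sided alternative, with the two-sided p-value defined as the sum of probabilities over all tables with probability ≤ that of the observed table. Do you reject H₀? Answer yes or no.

reject H₀: no

Margins: r₁=20, r₂=12, c₁=16, c₂=16, n=32
p_obs = C(20,9)·C(12,7)/C(32,16); sum pmf over tables with pmf ≤ p_obs
p-value (two-sided) = 0.71599
At α=0.1: p ≥ α → fail to reject H₀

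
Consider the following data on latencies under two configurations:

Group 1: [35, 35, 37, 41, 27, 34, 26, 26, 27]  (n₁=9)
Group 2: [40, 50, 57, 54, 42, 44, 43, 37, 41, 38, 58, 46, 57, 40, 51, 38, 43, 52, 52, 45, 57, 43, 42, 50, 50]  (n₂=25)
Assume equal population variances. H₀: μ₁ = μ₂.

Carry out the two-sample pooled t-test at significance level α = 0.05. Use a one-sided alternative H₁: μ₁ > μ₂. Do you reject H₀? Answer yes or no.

x̄₁=32.000, s₁=5.590, n₁=9
x̄₂=46.800, s₂=6.677, n₂=25
s_p² = [8·5.590² + 24·6.677²]/32 = 41.2500
SE = √(s_p²·(1/9+1/25)) = 2.4967
t = (32.000−46.800)/2.4967 = -5.9279
df = 32
p-value (one-sided, H₁ greater) = 1.00000
At α=0.05: p ≥ α → fail to reject H₀

reject H₀: no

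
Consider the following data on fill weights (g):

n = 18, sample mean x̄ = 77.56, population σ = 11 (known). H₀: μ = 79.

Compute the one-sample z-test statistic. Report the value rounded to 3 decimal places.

test statistic = -0.555

SE = σ/√n = 11/√18 = 2.5927
z = (x̄−μ₀)/SE = (77.56−79)/2.5927 = -0.5554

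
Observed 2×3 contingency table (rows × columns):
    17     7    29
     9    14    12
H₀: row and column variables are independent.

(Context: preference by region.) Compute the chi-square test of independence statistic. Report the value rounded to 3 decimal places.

Row totals [53, 35], col totals [26, 21, 41], n=88
χ² = (17−15.66)²/15.66 + (7−12.65)²/12.65 + (29−24.69)²/24.69 + (9−10.34)²/10.34 + (14−8.35)²/8.35 + (12−16.31)²/16.31 = 8.5182
df = 2

test statistic = 8.518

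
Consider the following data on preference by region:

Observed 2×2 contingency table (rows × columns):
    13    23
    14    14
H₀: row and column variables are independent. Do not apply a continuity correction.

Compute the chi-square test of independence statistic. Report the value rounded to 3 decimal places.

Row totals [36, 28], col totals [27, 37], n=64
χ² = (13−15.19)²/15.19 + (23−20.81)²/20.81 + (14−11.81)²/11.81 + (14−16.19)²/16.19 = 1.2457
df = 1

test statistic = 1.246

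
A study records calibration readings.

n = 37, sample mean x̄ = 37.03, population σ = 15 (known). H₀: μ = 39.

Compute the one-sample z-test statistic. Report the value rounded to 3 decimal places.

SE = σ/√n = 15/√37 = 2.4660
z = (x̄−μ₀)/SE = (37.03−39)/2.4660 = -0.7989

test statistic = -0.799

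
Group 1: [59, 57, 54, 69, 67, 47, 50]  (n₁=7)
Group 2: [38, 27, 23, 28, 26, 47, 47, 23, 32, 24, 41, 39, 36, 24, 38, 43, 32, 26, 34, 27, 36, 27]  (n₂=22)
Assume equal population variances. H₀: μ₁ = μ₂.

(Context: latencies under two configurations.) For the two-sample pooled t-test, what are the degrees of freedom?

df = n₁ + n₂ − 2 = 7 + 22 − 2 = 27

degrees of freedom = 27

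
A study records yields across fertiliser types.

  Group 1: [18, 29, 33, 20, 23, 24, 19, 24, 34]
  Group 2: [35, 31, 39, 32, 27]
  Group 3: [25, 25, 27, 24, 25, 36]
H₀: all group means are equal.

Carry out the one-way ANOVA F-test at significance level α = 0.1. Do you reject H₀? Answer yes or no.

Group means [24.89, 32.80, 27.00], grand mean 27.500
SSB = Σnᵢ(x̄ᵢ−x̄)² = 203.311; SSW = ΣΣ(x−x̄ᵢ)² = 459.689
MSB = 203.311/2 = 101.6556; MSW = 459.689/17 = 27.0405
F = MSB/MSW = 3.7594
df = (2, 17)
p-value (upper-tail) = 0.04447
At α=0.1: p < α → reject H₀

reject H₀: yes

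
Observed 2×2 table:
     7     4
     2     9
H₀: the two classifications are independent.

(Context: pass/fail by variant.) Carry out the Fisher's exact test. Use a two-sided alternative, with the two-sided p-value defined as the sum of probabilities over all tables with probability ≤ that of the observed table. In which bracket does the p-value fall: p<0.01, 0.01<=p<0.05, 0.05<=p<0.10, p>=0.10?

p-value bracket: 0.05<=p<0.10

Margins: r₁=11, r₂=11, c₁=9, c₂=13, n=22
p_obs = C(11,7)·C(11,2)/C(22,9); sum pmf over tables with pmf ≤ p_obs
p-value (two-sided) = 0.08050
→ bracket: 0.05<=p<0.10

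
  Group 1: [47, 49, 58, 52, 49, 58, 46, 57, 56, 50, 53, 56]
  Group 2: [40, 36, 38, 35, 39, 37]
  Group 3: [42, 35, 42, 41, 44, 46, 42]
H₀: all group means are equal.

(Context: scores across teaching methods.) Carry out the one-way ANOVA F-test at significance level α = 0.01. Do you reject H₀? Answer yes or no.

reject H₀: yes

Group means [52.58, 37.50, 41.71], grand mean 45.920
SSB = Σnᵢ(x̄ᵢ−x̄)² = 1081.995; SSW = ΣΣ(x−x̄ᵢ)² = 295.845
MSB = 1081.995/2 = 540.9974; MSW = 295.845/22 = 13.4475
F = MSB/MSW = 40.2303
df = (2, 22)
p-value (upper-tail) = 0.00000
At α=0.01: p < α → reject H₀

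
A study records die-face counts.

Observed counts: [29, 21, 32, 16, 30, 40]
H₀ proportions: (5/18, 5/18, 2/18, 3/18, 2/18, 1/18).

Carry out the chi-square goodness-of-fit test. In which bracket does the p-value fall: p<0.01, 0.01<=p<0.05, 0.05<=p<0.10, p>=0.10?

n = 168; E_i = n·p_i = [46.67, 46.67, 18.67, 28.00, 18.67, 9.33]
χ² = (29−46.67)²/46.67 + (21−46.67)²/46.67 + (32−18.67)²/18.67 + (16−28.00)²/28.00 + (30−18.67)²/18.67 + (40−9.33)²/9.33 = 143.1143
df = 5
p-value (upper-tail) = 0.00000
→ bracket: p<0.01

p-value bracket: p<0.01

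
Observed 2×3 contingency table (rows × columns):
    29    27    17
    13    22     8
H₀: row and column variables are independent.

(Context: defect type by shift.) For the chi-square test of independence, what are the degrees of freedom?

df = (r−1)(c−1) = (2−1)·(3−1) = 2

degrees of freedom = 2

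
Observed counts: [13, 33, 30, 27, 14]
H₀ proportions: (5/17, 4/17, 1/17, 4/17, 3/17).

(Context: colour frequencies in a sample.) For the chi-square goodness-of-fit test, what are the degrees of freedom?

degrees of freedom = 4

df = k − 1 = 5 − 1 = 4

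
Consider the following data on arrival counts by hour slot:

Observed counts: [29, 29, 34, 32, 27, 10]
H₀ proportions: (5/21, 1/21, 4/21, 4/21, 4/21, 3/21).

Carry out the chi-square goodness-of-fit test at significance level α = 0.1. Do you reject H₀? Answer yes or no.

n = 161; E_i = n·p_i = [38.33, 7.67, 30.67, 30.67, 30.67, 23.00]
χ² = (29−38.33)²/38.33 + (29−7.67)²/7.67 + (34−30.67)²/30.67 + (32−30.67)²/30.67 + (27−30.67)²/30.67 + (10−23.00)²/23.00 = 69.8413
df = 5
p-value (upper-tail) = 0.00000
At α=0.1: p < α → reject H₀

reject H₀: yes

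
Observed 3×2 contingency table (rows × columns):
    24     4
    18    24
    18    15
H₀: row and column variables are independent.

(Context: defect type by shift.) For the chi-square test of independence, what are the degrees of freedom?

degrees of freedom = 2

df = (r−1)(c−1) = (3−1)·(2−1) = 2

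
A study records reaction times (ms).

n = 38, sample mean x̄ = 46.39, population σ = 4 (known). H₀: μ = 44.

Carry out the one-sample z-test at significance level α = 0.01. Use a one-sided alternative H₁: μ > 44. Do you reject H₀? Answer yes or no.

SE = σ/√n = 4/√38 = 0.6489
z = (x̄−μ₀)/SE = (46.39−44)/0.6489 = 3.6832
p-value (one-sided, H₁ greater) = 0.00012
At α=0.01: p < α → reject H₀

reject H₀: yes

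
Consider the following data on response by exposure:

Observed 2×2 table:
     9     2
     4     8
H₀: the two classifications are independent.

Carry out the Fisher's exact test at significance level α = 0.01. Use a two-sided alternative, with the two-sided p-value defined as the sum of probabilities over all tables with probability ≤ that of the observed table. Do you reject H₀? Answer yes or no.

Margins: r₁=11, r₂=12, c₁=13, c₂=10, n=23
p_obs = C(11,9)·C(12,4)/C(23,13); sum pmf over tables with pmf ≤ p_obs
p-value (two-sided) = 0.03607
At α=0.01: p ≥ α → fail to reject H₀

reject H₀: no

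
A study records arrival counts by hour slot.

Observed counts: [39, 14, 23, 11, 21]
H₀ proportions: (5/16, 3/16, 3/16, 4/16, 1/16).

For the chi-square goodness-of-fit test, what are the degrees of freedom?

df = k − 1 = 5 − 1 = 4

degrees of freedom = 4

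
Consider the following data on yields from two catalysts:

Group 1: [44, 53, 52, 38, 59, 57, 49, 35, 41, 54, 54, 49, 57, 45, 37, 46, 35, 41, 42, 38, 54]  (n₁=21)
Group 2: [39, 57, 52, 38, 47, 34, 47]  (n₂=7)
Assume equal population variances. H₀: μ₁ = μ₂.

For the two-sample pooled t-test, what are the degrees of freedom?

df = n₁ + n₂ − 2 = 21 + 7 − 2 = 26

degrees of freedom = 26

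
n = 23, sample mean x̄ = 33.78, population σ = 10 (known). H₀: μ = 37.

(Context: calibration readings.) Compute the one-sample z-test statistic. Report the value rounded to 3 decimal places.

test statistic = -1.544

SE = σ/√n = 10/√23 = 2.0851
z = (x̄−μ₀)/SE = (33.78−37)/2.0851 = -1.5443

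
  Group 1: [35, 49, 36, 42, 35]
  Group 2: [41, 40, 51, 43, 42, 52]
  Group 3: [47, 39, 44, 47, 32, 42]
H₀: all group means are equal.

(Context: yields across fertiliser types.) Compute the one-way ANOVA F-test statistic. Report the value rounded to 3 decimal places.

Group means [39.40, 44.83, 41.83], grand mean 42.176
SSB = Σnᵢ(x̄ᵢ−x̄)² = 81.604; SSW = ΣΣ(x−x̄ᵢ)² = 450.867
MSB = 81.604/2 = 40.8020; MSW = 450.867/14 = 32.2048
F = MSB/MSW = 1.2670
df = (2, 14)

test statistic = 1.267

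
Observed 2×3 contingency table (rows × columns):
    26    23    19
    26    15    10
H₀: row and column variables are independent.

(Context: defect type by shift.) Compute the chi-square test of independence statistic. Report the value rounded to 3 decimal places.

test statistic = 2.091

Row totals [68, 51], col totals [52, 38, 29], n=119
χ² = (26−29.71)²/29.71 + (23−21.71)²/21.71 + (19−16.57)²/16.57 + (26−22.29)²/22.29 + (15−16.29)²/16.29 + (10−12.43)²/12.43 = 2.0914
df = 2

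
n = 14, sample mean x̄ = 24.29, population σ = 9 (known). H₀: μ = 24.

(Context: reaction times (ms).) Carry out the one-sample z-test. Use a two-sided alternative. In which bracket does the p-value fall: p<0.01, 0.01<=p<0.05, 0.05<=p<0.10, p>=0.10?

p-value bracket: p>=0.10

SE = σ/√n = 9/√14 = 2.4054
z = (x̄−μ₀)/SE = (24.29−24)/2.4054 = 0.1206
p-value (two-sided) = 0.90404
→ bracket: p>=0.10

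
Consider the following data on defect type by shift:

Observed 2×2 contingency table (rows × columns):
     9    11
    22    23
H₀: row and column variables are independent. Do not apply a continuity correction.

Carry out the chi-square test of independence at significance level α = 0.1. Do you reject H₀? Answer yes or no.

reject H₀: no

Row totals [20, 45], col totals [31, 34], n=65
χ² = (9−9.54)²/9.54 + (11−10.46)²/10.46 + (22−21.46)²/21.46 + (23−23.54)²/23.54 = 0.0839
df = 1
p-value (upper-tail) = 0.77203
At α=0.1: p ≥ α → fail to reject H₀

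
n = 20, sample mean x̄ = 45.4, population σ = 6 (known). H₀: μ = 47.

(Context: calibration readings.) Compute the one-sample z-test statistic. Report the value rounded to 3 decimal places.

test statistic = -1.193

SE = σ/√n = 6/√20 = 1.3416
z = (x̄−μ₀)/SE = (45.4−47)/1.3416 = -1.1926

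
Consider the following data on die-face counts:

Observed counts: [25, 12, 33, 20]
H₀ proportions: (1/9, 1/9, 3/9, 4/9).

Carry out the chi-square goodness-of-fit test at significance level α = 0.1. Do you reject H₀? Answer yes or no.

reject H₀: yes

n = 90; E_i = n·p_i = [10.00, 10.00, 30.00, 40.00]
χ² = (25−10.00)²/10.00 + (12−10.00)²/10.00 + (33−30.00)²/30.00 + (20−40.00)²/40.00 = 33.2000
df = 3
p-value (upper-tail) = 0.00000
At α=0.1: p < α → reject H₀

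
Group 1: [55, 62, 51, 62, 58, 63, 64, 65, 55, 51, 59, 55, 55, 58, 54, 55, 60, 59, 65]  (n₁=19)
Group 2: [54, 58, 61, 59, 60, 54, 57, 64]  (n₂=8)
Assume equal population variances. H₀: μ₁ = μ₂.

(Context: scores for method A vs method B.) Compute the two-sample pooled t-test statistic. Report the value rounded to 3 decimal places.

x̄₁=58.211, s₁=4.442, n₁=19
x̄₂=58.375, s₂=3.420, n₂=8
s_p² = [18·4.442² + 7·3.420²]/25 = 17.4813
SE = √(s_p²·(1/19+1/8)) = 1.7622
t = (58.211−58.375)/1.7622 = -0.0933
df = 25

test statistic = -0.093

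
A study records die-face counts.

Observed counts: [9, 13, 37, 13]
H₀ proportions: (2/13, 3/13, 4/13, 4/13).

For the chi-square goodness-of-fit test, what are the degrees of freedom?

degrees of freedom = 3

df = k − 1 = 4 − 1 = 3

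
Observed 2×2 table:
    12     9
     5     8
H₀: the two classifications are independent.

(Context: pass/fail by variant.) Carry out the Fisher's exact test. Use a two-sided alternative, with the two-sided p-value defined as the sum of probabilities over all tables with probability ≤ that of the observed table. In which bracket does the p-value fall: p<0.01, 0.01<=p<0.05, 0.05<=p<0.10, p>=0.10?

Margins: r₁=21, r₂=13, c₁=17, c₂=17, n=34
p_obs = C(21,12)·C(13,5)/C(34,17); sum pmf over tables with pmf ≤ p_obs
p-value (two-sided) = 0.48127
→ bracket: p>=0.10

p-value bracket: p>=0.10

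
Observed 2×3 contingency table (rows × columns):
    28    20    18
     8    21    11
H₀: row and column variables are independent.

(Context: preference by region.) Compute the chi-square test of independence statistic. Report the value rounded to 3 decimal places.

test statistic = 6.861

Row totals [66, 40], col totals [36, 41, 29], n=106
χ² = (28−22.42)²/22.42 + (20−25.53)²/25.53 + (18−18.06)²/18.06 + (8−13.58)²/13.58 + (21−15.47)²/15.47 + (11−10.94)²/10.94 = 6.8606
df = 2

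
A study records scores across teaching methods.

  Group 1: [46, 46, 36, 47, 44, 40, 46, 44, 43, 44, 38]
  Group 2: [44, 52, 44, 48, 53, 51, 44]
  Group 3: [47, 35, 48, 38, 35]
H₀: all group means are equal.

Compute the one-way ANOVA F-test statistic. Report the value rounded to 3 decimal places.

test statistic = 4.561

Group means [43.09, 48.00, 40.60], grand mean 44.043
SSB = Σnᵢ(x̄ᵢ−x̄)² = 178.847; SSW = ΣΣ(x−x̄ᵢ)² = 392.109
MSB = 178.847/2 = 89.4237; MSW = 392.109/20 = 19.6055
F = MSB/MSW = 4.5612
df = (2, 20)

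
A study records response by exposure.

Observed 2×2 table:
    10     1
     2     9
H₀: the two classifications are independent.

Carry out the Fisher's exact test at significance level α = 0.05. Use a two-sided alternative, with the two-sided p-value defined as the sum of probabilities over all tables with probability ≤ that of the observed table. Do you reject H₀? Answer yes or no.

reject H₀: yes

Margins: r₁=11, r₂=11, c₁=12, c₂=10, n=22
p_obs = C(11,10)·C(11,2)/C(22,12); sum pmf over tables with pmf ≤ p_obs
p-value (two-sided) = 0.00191
At α=0.05: p < α → reject H₀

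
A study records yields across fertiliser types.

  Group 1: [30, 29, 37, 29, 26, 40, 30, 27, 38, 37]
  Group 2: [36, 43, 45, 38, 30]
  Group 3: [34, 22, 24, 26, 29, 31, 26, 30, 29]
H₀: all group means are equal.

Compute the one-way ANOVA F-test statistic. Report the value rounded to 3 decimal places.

test statistic = 7.692

Group means [32.30, 38.40, 27.89], grand mean 31.917
SSB = Σnᵢ(x̄ᵢ−x̄)² = 357.644; SSW = ΣΣ(x−x̄ᵢ)² = 488.189
MSB = 357.644/2 = 178.8222; MSW = 488.189/21 = 23.2471
F = MSB/MSW = 7.6922
df = (2, 21)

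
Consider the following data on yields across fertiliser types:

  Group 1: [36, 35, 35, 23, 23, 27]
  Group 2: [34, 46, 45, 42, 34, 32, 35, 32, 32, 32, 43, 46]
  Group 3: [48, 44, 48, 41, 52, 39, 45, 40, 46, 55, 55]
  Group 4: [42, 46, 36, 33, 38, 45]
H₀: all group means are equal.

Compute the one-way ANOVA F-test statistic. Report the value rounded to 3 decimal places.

Group means [29.83, 37.75, 46.64, 40.00], grand mean 39.571
SSB = Σnᵢ(x̄ᵢ−x̄)² = 1158.943; SSW = ΣΣ(x−x̄ᵢ)² = 1045.629
MSB = 1158.943/3 = 386.3142; MSW = 1045.629/31 = 33.7300
F = MSB/MSW = 11.4531
df = (3, 31)

test statistic = 11.453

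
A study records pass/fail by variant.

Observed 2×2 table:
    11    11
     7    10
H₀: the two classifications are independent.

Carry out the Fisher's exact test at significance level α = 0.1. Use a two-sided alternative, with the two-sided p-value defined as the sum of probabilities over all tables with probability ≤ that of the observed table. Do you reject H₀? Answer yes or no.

Margins: r₁=22, r₂=17, c₁=18, c₂=21, n=39
p_obs = C(22,11)·C(17,7)/C(39,18); sum pmf over tables with pmf ≤ p_obs
p-value (two-sided) = 0.74791
At α=0.1: p ≥ α → fail to reject H₀

reject H₀: no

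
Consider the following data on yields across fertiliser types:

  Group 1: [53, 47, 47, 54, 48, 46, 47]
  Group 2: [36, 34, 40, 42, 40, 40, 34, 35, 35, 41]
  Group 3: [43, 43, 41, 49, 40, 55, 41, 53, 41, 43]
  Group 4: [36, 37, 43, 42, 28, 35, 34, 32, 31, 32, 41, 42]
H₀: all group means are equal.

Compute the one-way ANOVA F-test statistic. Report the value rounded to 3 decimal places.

test statistic = 16.604

Group means [48.86, 37.70, 44.90, 36.08], grand mean 41.051
SSB = Σnᵢ(x̄ᵢ−x̄)² = 983.124; SSW = ΣΣ(x−x̄ᵢ)² = 690.774
MSB = 983.124/3 = 327.7079; MSW = 690.774/35 = 19.7364
F = MSB/MSW = 16.6042
df = (3, 35)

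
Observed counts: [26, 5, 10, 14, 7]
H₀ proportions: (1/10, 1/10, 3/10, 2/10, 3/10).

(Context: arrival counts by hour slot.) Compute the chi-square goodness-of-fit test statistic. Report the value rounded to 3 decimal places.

n = 62; E_i = n·p_i = [6.20, 6.20, 18.60, 12.40, 18.60]
χ² = (26−6.20)²/6.20 + (5−6.20)²/6.20 + (10−18.60)²/18.60 + (14−12.40)²/12.40 + (7−18.60)²/18.60 = 74.8817
df = 4

test statistic = 74.882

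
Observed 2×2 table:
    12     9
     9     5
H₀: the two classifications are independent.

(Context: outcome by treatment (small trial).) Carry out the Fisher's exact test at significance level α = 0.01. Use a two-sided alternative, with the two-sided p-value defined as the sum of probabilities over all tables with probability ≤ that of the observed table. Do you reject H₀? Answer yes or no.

reject H₀: no

Margins: r₁=21, r₂=14, c₁=21, c₂=14, n=35
p_obs = C(21,12)·C(14,9)/C(35,21); sum pmf over tables with pmf ≤ p_obs
p-value (two-sided) = 0.73660
At α=0.01: p ≥ α → fail to reject H₀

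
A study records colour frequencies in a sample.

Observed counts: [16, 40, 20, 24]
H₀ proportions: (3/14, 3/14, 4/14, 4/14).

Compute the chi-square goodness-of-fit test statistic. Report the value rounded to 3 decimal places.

test statistic = 20.773

n = 100; E_i = n·p_i = [21.43, 21.43, 28.57, 28.57]
χ² = (16−21.43)²/21.43 + (40−21.43)²/21.43 + (20−28.57)²/28.57 + (24−28.57)²/28.57 = 20.7733
df = 3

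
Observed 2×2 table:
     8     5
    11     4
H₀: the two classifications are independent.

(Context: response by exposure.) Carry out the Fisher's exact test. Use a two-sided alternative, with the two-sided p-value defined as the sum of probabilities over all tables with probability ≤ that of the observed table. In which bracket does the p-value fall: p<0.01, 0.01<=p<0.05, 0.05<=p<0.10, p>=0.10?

p-value bracket: p>=0.10

Margins: r₁=13, r₂=15, c₁=19, c₂=9, n=28
p_obs = C(13,8)·C(15,11)/C(28,19); sum pmf over tables with pmf ≤ p_obs
p-value (two-sided) = 0.68913
→ bracket: p>=0.10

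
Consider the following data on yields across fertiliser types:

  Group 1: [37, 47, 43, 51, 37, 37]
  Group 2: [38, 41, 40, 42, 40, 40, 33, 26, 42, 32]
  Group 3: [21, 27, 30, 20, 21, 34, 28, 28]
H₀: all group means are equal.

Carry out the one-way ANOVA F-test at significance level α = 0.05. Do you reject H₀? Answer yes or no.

reject H₀: yes

Group means [42.00, 37.40, 26.12], grand mean 34.792
SSB = Σnᵢ(x̄ᵢ−x̄)² = 980.683; SSW = ΣΣ(x−x̄ᵢ)² = 611.275
MSB = 980.683/2 = 490.3417; MSW = 611.275/21 = 29.1083
F = MSB/MSW = 16.8454
df = (2, 21)
p-value (upper-tail) = 0.00004
At α=0.05: p < α → reject H₀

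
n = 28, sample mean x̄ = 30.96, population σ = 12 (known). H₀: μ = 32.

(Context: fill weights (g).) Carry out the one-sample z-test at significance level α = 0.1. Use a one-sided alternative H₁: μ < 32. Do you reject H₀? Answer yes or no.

SE = σ/√n = 12/√28 = 2.2678
z = (x̄−μ₀)/SE = (30.96−32)/2.2678 = -0.4586
p-value (one-sided, H₁ less) = 0.32326
At α=0.1: p ≥ α → fail to reject H₀

reject H₀: no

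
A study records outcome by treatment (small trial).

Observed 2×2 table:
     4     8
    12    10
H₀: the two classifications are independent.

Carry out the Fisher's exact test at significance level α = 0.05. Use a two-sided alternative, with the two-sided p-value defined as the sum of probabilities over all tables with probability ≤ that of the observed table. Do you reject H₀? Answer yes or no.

reject H₀: no

Margins: r₁=12, r₂=22, c₁=16, c₂=18, n=34
p_obs = C(12,4)·C(22,12)/C(34,16); sum pmf over tables with pmf ≤ p_obs
p-value (two-sided) = 0.29665
At α=0.05: p ≥ α → fail to reject H₀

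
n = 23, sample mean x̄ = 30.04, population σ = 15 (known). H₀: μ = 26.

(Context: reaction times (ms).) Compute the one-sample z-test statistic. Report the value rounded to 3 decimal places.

test statistic = 1.292

SE = σ/√n = 15/√23 = 3.1277
z = (x̄−μ₀)/SE = (30.04−26)/3.1277 = 1.2917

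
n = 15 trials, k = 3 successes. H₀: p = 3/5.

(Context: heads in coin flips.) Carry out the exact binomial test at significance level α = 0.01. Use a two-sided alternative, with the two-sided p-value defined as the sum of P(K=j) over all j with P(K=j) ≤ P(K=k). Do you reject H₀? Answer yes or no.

reject H₀: yes

Exact binomial: n=15, k=3, p₀=3/5=0.6000
P(X=j) = C(n,j)·p₀^j·(1−p₀)^(n−j); p = Σ P(X=j) over j with P(X=j) ≤ P(X=3)
p-value (two-sided) = 0.00240
At α=0.01: p < α → reject H₀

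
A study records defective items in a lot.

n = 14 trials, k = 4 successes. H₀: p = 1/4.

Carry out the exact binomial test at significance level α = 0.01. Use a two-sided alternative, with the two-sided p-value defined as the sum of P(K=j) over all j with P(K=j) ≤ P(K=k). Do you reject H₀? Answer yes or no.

reject H₀: no

Exact binomial: n=14, k=4, p₀=1/4=0.2500
P(X=j) = C(n,j)·p₀^j·(1−p₀)^(n−j); p = Σ P(X=j) over j with P(X=j) ≤ P(X=4)
p-value (two-sided) = 0.75979
At α=0.01: p ≥ α → fail to reject H₀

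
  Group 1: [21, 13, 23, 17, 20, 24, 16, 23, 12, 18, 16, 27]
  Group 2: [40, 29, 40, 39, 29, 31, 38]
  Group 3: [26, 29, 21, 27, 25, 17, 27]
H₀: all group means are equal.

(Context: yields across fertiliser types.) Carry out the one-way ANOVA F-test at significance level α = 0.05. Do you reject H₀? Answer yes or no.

Group means [19.17, 35.14, 24.57], grand mean 24.923
SSB = Σnᵢ(x̄ᵢ−x̄)² = 1129.608; SSW = ΣΣ(x−x̄ᵢ)² = 500.238
MSB = 1129.608/2 = 564.8040; MSW = 500.238/23 = 21.7495
F = MSB/MSW = 25.9686
df = (2, 23)
p-value (upper-tail) = 0.00000
At α=0.05: p < α → reject H₀

reject H₀: yes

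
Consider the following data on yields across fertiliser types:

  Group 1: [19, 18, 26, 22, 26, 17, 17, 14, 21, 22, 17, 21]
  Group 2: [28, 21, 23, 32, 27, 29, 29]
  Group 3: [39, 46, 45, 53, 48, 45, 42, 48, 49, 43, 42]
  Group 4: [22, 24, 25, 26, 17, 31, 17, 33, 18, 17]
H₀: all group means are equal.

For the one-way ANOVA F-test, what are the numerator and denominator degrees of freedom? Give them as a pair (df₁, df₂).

degrees of freedom = [3, 36]

k = 4 groups, N = 40 total
df = (k−1, N−k) = (4−1, 40−4) = (3, 36)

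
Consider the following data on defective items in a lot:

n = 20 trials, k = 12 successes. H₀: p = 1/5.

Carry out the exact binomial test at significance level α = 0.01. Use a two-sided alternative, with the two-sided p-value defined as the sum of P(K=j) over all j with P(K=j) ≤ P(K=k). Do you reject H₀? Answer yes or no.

Exact binomial: n=20, k=12, p₀=1/5=0.2000
P(X=j) = C(n,j)·p₀^j·(1−p₀)^(n−j); p = Σ P(X=j) over j with P(X=j) ≤ P(X=12)
p-value (two-sided) = 0.00010
At α=0.01: p < α → reject H₀

reject H₀: yes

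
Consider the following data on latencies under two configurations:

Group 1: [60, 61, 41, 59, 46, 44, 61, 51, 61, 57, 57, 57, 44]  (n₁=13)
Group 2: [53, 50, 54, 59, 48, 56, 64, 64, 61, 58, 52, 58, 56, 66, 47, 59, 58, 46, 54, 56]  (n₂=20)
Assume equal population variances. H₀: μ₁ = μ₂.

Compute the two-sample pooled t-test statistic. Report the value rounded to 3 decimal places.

x̄₁=53.769, s₁=7.507, n₁=13
x̄₂=55.950, s₂=5.605, n₂=20
s_p² = [12·7.507² + 19·5.605²]/31 = 41.0728
SE = √(s_p²·(1/13+1/20)) = 2.2832
t = (53.769−55.950)/2.2832 = -0.9551
df = 31

test statistic = -0.955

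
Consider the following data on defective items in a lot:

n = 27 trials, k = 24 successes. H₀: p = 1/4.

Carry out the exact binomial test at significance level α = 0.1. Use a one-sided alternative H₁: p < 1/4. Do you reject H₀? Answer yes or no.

Exact binomial: n=27, k=24, p₀=1/4=0.2500
P(X≤24) from Σ C(n,i)·p₀^i·(1−p₀)^(n−i)
p-value (one-sided, H₁ less) = 1.00000
At α=0.1: p ≥ α → fail to reject H₀

reject H₀: no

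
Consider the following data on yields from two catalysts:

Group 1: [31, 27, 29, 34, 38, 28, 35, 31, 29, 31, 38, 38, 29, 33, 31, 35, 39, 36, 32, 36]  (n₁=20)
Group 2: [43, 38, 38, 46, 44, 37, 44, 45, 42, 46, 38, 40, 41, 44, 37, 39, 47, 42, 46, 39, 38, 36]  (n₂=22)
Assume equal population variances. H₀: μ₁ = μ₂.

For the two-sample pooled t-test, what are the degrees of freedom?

df = n₁ + n₂ − 2 = 20 + 22 − 2 = 40

degrees of freedom = 40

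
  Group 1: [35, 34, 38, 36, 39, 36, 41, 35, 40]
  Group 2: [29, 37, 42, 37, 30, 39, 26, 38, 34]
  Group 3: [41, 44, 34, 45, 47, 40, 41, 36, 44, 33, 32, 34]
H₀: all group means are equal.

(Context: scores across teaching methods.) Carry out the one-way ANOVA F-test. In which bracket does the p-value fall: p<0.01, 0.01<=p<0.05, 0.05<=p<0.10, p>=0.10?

Group means [37.11, 34.67, 39.25], grand mean 37.233
SSB = Σnᵢ(x̄ᵢ−x̄)² = 108.228; SSW = ΣΣ(x−x̄ᵢ)² = 575.139
MSB = 108.228/2 = 54.1139; MSW = 575.139/27 = 21.3014
F = MSB/MSW = 2.5404
df = (2, 27)
p-value (upper-tail) = 0.09752
→ bracket: 0.05<=p<0.10

p-value bracket: 0.05<=p<0.10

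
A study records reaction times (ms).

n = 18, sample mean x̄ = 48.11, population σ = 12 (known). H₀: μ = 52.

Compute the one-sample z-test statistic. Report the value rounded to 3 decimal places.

SE = σ/√n = 12/√18 = 2.8284
z = (x̄−μ₀)/SE = (48.11−52)/2.8284 = -1.3753

test statistic = -1.375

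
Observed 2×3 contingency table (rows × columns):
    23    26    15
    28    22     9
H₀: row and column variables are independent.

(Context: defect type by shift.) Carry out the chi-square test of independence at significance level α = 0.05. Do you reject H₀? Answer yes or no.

reject H₀: no

Row totals [64, 59], col totals [51, 48, 24], n=123
χ² = (23−26.54)²/26.54 + (26−24.98)²/24.98 + (15−12.49)²/12.49 + (28−24.46)²/24.46 + (22−23.02)²/23.02 + (9−11.51)²/11.51 = 2.1238
df = 2
p-value (upper-tail) = 0.34580
At α=0.05: p ≥ α → fail to reject H₀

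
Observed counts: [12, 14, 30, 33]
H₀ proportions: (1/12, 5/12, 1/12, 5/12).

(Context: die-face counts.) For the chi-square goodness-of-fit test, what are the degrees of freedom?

df = k − 1 = 4 − 1 = 3

degrees of freedom = 3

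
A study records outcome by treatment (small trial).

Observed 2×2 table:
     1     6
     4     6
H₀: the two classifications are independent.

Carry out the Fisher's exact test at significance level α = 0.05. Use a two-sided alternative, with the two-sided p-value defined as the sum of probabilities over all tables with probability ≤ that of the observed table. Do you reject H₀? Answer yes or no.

reject H₀: no

Margins: r₁=7, r₂=10, c₁=5, c₂=12, n=17
p_obs = C(7,1)·C(10,4)/C(17,5); sum pmf over tables with pmf ≤ p_obs
p-value (two-sided) = 0.33824
At α=0.05: p ≥ α → fail to reject H₀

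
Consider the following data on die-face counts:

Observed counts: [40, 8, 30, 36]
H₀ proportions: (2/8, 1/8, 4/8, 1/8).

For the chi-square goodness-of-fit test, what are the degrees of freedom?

df = k − 1 = 4 − 1 = 3

degrees of freedom = 3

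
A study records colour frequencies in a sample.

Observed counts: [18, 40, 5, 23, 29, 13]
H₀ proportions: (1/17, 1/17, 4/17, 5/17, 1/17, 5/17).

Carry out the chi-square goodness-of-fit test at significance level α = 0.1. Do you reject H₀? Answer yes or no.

reject H₀: yes

n = 128; E_i = n·p_i = [7.53, 7.53, 30.12, 37.65, 7.53, 37.65]
χ² = (18−7.53)²/7.53 + (40−7.53)²/7.53 + (5−30.12)²/30.12 + (23−37.65)²/37.65 + (29−7.53)²/7.53 + (13−37.65)²/37.65 = 258.5973
df = 5
p-value (upper-tail) = 0.00000
At α=0.1: p < α → reject H₀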